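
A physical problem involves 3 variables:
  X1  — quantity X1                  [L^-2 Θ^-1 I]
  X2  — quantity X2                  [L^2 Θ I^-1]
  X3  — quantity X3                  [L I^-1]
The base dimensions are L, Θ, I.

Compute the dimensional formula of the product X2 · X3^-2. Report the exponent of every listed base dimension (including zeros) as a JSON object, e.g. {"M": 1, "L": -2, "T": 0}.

Exponent matrix [L,Θ,I] × [X1,X2,X3]:
  L: [-2  2  1]
  Θ: [-1  1  0]
  I: [ 1 -1 -1]
  [L]: (1)·2+(-2)·1 = 0
  [Θ]: (1)·1+(-2)·0 = 1
  [I]: (1)·-1+(-2)·-1 = 1
⇒ Θ I

{"L": 0, "Θ": 1, "I": 1}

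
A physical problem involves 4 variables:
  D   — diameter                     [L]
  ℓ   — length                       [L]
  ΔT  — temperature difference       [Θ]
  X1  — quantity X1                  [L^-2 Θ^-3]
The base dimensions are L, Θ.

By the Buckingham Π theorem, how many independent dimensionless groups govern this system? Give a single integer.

2

Dimensional matrix (L×Θ by D×ℓ×ΔT×X1):
  L: [ 1  1  0 -2]
  Θ: [ 0  0  1 -3]
RREF → pivots at {D,ΔT} ⇒ r = 2
Π count = n − r = 4 − 2 = 2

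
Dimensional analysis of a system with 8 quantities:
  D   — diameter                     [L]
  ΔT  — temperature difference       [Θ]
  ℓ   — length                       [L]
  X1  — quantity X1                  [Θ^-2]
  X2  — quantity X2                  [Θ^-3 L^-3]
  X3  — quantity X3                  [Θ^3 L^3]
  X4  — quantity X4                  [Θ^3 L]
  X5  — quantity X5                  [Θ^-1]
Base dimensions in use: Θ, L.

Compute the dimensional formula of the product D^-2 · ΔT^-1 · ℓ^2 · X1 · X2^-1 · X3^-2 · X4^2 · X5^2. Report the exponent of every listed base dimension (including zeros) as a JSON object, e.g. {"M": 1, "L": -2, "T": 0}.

Dimensional matrix (Θ×L by D×ΔT×ℓ×X1×X2×X3×X4×X5):
  Θ: [ 0  1  0 -2 -3  3  3 -1]
  L: [ 1  0  1  0 -3  3  1  0]
  [Θ]: (-2)·0+(-1)·1+(2)·0+(1)·-2+(-1)·-3+(-2)·3+(2)·3+(2)·-1 = -2
  [L]: (-2)·1+(-1)·0+(2)·1+(1)·0+(-1)·-3+(-2)·3+(2)·1+(2)·0 = -1
⇒ Θ^-2 L^-1

{"Θ": -2, "L": -1}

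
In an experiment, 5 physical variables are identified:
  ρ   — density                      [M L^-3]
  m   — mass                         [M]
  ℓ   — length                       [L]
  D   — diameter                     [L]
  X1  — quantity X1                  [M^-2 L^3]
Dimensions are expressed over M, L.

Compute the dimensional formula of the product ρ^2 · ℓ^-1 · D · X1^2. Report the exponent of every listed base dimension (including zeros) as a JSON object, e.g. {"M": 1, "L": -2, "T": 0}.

{"M": -2, "L": 0}

Dimensional matrix (M×L by ρ×m×ℓ×D×X1):
  M: [ 1  1  0  0 -2]
  L: [-3  0  1  1  3]
  [M]: (2)·1+(-1)·0+(1)·0+(2)·-2 = -2
  [L]: (2)·-3+(-1)·1+(1)·1+(2)·3 = 0
⇒ M^-2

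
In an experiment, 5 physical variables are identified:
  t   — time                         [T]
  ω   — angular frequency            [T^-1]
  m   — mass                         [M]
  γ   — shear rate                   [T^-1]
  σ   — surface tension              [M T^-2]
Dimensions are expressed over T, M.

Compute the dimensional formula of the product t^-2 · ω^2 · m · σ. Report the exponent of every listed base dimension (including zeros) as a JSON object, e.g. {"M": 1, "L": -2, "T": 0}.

{"T": -6, "M": 2}

Exponent matrix [T,M] × [t,ω,m,γ,σ]:
  T: [ 1 -1  0 -1 -2]
  M: [ 0  0  1  0  1]
  [T]: (-2)·1+(2)·-1+(1)·0+(1)·-2 = -6
  [M]: (-2)·0+(2)·0+(1)·1+(1)·1 = 2
⇒ T^-6 M^2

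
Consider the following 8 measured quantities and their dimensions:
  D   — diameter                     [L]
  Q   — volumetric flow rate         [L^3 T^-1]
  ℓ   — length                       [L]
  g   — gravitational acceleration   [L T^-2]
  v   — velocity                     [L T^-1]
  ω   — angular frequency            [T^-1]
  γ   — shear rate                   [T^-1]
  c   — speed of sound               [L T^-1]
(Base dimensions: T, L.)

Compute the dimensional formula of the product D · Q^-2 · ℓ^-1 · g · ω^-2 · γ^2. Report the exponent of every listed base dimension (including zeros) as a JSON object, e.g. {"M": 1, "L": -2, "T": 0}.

{"T": 0, "L": -5}

Dimensional matrix (T×L by D×Q×ℓ×g×v×ω×γ×c):
  T: [ 0 -1  0 -2 -1 -1 -1 -1]
  L: [ 1  3  1  1  1  0  0  1]
  [T]: (1)·0+(-2)·-1+(-1)·0+(1)·-2+(-2)·-1+(2)·-1 = 0
  [L]: (1)·1+(-2)·3+(-1)·1+(1)·1+(-2)·0+(2)·0 = -5
⇒ L^-5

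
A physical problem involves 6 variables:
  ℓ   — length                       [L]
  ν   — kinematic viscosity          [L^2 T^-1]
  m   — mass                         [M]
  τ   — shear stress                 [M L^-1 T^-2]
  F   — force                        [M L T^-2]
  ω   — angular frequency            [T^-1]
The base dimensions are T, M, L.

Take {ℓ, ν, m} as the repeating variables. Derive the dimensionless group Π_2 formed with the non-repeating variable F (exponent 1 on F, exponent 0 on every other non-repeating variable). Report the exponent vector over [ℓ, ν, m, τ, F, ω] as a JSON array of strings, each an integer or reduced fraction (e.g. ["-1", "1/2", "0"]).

Exponent matrix [T,M,L] × [ℓ,ν,m,τ,F,ω]:
  T: [ 0 -1  0 -2 -2 -1]
  M: [ 0  0  1  1  1  0]
  L: [ 1  2  0 -1  1  0]
Row reduction gives pivot columns ℓ,ν,m; rank = 3
Pivot set = {ℓ,ν,m}, free = {τ,F,ω}
RREF:
  r0: [   1    0    0   -5   -3   -2]
  r1: [   0    1    0    2    2    1]
  r2: [   0    0    1    1    1    0]
Fix exponent of F at 1, τ at 0, ω at 0; solve each RREF row for its pivot's exponent:
  r0: exp(ℓ) + (-3)·1 = 0 ⇒ exp(ℓ) = 3
  r1: exp(ν) + (2)·1 = 0 ⇒ exp(ν) = -2
  r2: exp(m) + (1)·1 = 0 ⇒ exp(m) = -1
Π_2 = ℓ^3 · ν^-2 · m^-1 · F

["3", "-2", "-1", "0", "1", "0"]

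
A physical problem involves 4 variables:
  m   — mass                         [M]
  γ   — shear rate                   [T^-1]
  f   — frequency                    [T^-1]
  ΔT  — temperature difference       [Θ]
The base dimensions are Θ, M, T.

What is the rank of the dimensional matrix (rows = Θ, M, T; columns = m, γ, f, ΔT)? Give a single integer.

Write exponents as rows Θ,M,T / cols m,γ,f,ΔT:
  Θ: [ 0  0  0  1]
  M: [ 1  0  0  0]
  T: [ 0 -1 -1  0]
Echelon form has 3 nonzero rows (pivots: m,γ,ΔT)

3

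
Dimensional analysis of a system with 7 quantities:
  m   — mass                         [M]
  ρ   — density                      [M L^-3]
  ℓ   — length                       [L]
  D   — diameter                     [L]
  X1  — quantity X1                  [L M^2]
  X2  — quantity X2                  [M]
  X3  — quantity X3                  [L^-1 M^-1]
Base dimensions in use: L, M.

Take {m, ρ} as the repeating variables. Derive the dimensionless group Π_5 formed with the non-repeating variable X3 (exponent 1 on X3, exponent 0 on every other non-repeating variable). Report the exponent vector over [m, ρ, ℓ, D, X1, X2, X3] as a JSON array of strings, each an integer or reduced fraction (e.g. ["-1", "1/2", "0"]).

Exponent matrix [L,M] × [m,ρ,ℓ,D,X1,X2,X3]:
  L: [ 0 -3  1  1  1  0 -1]
  M: [ 1  1  0  0  2  1 -1]
Echelon form has 2 nonzero rows (pivots: m,ρ)
Repeat: m,ρ; free: ℓ,D,X1,X2,X3
RREF:
  r0: [   1    0  1/3  1/3  7/3    1 -4/3]
  r1: [   0    1 -1/3 -1/3 -1/3    0  1/3]
Fix exponent of X3 at 1, ℓ at 0, D at 0, X1 at 0, X2 at 0; solve each RREF row for its pivot's exponent:
  r0: exp(m) + (-4/3)·1 = 0 ⇒ exp(m) = 4/3
  r1: exp(ρ) + (1/3)·1 = 0 ⇒ exp(ρ) = -1/3
Π_5 = m^(4/3) · ρ^(-1/3) · X3

["4/3", "-1/3", "0", "0", "0", "0", "1"]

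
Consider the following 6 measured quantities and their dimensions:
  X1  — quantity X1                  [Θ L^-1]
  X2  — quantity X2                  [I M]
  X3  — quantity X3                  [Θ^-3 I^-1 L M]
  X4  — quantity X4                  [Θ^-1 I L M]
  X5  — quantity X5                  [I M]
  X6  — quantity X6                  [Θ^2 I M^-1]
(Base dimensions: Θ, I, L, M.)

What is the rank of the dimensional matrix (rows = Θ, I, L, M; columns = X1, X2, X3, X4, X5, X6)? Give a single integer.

3

Write exponents as rows Θ,I,L,M / cols X1,X2,X3,X4,X5,X6:
  Θ: [ 1  0 -3 -1  0  2]
  I: [ 0  1 -1  1  1  1]
  L: [-1  0  1  1  0  0]
  M: [ 0  1  1  1  1 -1]
Echelon form has 3 nonzero rows (pivots: X1,X2,X3)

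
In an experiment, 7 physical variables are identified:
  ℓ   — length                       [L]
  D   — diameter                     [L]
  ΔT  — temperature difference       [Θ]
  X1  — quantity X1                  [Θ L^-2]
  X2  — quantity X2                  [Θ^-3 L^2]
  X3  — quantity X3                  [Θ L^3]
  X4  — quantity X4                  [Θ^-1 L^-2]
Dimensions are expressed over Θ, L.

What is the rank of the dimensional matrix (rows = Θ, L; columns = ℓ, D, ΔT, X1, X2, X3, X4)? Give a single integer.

Dimensional matrix (Θ×L by ℓ×D×ΔT×X1×X2×X3×X4):
  Θ: [ 0  0  1  1 -3  1 -1]
  L: [ 1  1  0 -2  2  3 -2]
RREF → pivots at {ℓ,ΔT} ⇒ r = 2

2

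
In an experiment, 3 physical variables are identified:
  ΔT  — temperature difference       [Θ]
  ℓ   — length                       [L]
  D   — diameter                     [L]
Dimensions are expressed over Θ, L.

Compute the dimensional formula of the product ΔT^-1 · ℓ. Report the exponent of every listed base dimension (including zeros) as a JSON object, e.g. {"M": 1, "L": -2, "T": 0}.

Dimensional matrix (Θ×L by ΔT×ℓ×D):
  Θ: [ 1  0  0]
  L: [ 0  1  1]
  [Θ]: (-1)·1+(1)·0 = -1
  [L]: (-1)·0+(1)·1 = 1
⇒ Θ^-1 L

{"Θ": -1, "L": 1}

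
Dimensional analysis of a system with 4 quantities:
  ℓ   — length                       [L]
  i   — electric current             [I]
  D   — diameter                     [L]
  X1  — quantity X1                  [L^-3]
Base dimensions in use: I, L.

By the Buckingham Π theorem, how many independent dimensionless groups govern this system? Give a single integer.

2

Write exponents as rows I,L / cols ℓ,i,D,X1:
  I: [ 0  1  0  0]
  L: [ 1  0  1 -3]
Echelon form has 2 nonzero rows (pivots: ℓ,i)
4 vars − rank 2 = 2 Π groups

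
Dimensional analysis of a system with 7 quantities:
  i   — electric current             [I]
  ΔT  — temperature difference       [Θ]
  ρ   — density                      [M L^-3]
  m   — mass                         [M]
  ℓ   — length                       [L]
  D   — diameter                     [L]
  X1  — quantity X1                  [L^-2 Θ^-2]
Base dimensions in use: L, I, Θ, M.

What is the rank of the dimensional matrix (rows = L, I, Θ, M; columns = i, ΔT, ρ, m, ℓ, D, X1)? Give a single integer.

Dimensional matrix (L×I×Θ×M by i×ΔT×ρ×m×ℓ×D×X1):
  L: [ 0  0 -3  0  1  1 -2]
  I: [ 1  0  0  0  0  0  0]
  Θ: [ 0  1  0  0  0  0 -2]
  M: [ 0  0  1  1  0  0  0]
RREF → pivots at {i,ΔT,ρ,m} ⇒ r = 4

4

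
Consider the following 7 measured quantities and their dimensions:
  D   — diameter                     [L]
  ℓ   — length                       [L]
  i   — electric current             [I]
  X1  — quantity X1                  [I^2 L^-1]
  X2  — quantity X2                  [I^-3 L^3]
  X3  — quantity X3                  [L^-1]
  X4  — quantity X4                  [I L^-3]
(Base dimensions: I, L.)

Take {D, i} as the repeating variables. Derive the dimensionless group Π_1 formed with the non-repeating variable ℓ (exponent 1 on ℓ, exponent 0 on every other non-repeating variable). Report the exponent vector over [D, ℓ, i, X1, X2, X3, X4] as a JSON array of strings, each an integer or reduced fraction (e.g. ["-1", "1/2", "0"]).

["-1", "1", "0", "0", "0", "0", "0"]

Exponent matrix [I,L] × [D,ℓ,i,X1,X2,X3,X4]:
  I: [ 0  0  1  2 -3  0  1]
  L: [ 1  1  0 -1  3 -1 -3]
Echelon form has 2 nonzero rows (pivots: D,i)
Pivot set = {D,i}, free = {ℓ,X1,X2,X3,X4}
RREF:
  r0: [   1    1    0   -1    3   -1   -3]
  r1: [   0    0    1    2   -3    0    1]
Fix exponent of ℓ at 1, X1 at 0, X2 at 0, X3 at 0, X4 at 0; solve each RREF row for its pivot's exponent:
  r0: exp(D) + (1)·1 = 0 ⇒ exp(D) = -1
  r1: exp(i) + (0)·1 = 0 ⇒ exp(i) = 0
Π_1 = D^-1 · ℓ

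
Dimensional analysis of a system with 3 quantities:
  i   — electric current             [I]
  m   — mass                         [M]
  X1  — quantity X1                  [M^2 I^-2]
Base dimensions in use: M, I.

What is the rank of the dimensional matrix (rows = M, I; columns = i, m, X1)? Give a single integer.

2

Write exponents as rows M,I / cols i,m,X1:
  M: [ 0  1  2]
  I: [ 1  0 -2]
RREF → pivots at {i,m} ⇒ r = 2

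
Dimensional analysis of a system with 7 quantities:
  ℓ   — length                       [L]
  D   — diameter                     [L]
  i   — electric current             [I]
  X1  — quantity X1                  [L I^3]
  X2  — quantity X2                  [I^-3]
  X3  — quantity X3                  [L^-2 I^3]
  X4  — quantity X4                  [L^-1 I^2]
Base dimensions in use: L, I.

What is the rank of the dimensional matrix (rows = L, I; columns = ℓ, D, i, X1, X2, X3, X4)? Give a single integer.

Write exponents as rows L,I / cols ℓ,D,i,X1,X2,X3,X4:
  L: [ 1  1  0  1  0 -2 -1]
  I: [ 0  0  1  3 -3  3  2]
Row reduction gives pivot columns ℓ,i; rank = 2

2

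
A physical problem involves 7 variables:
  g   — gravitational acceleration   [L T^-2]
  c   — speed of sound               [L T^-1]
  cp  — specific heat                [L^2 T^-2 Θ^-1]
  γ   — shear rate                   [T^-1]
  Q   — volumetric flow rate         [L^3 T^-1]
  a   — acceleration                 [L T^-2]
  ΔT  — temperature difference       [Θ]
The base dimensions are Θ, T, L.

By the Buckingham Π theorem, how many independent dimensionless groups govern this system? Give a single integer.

Dimensional matrix (Θ×T×L by g×c×cp×γ×Q×a×ΔT):
  Θ: [ 0  0 -1  0  0  0  1]
  T: [-2 -1 -2 -1 -1 -2  0]
  L: [ 1  1  2  0  3  1  0]
Echelon form has 3 nonzero rows (pivots: g,c,cp)
Π count = n − r = 7 − 3 = 4

4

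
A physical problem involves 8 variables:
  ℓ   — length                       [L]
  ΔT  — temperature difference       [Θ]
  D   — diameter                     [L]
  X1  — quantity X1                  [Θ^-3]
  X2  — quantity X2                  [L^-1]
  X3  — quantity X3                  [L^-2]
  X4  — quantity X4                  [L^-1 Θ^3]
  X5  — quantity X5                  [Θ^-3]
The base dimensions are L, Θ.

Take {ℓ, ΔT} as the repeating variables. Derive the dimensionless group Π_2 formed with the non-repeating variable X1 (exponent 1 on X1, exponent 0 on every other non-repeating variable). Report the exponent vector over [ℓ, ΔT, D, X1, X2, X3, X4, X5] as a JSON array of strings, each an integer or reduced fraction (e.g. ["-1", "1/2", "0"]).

["0", "3", "0", "1", "0", "0", "0", "0"]

Exponent matrix [L,Θ] × [ℓ,ΔT,D,X1,X2,X3,X4,X5]:
  L: [ 1  0  1  0 -1 -2 -1  0]
  Θ: [ 0  1  0 -3  0  0  3 -3]
Row reduction gives pivot columns ℓ,ΔT; rank = 2
Pivot set = {ℓ,ΔT}, free = {D,X1,X2,X3,X4,X5}
RREF:
  r0: [   1    0    1    0   -1   -2   -1    0]
  r1: [   0    1    0   -3    0    0    3   -3]
Fix exponent of X1 at 1, D at 0, X2 at 0, X3 at 0, X4 at 0, X5 at 0; solve each RREF row for its pivot's exponent:
  r0: exp(ℓ) + (0)·1 = 0 ⇒ exp(ℓ) = 0
  r1: exp(ΔT) + (-3)·1 = 0 ⇒ exp(ΔT) = 3
Π_2 = ΔT^3 · X1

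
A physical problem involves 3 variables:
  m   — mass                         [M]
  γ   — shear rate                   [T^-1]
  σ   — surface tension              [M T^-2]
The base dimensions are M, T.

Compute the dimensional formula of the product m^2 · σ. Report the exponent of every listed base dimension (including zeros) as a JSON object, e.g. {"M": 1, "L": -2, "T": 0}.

Exponent matrix [M,T] × [m,γ,σ]:
  M: [ 1  0  1]
  T: [ 0 -1 -2]
  [M]: (2)·1+(1)·1 = 3
  [T]: (2)·0+(1)·-2 = -2
⇒ M^3 T^-2

{"M": 3, "T": -2}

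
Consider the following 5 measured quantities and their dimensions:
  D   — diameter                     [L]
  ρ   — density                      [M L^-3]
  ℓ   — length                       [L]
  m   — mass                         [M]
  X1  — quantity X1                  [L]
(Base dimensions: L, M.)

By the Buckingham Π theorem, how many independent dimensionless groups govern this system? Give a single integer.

Dimensional matrix (L×M by D×ρ×ℓ×m×X1):
  L: [ 1 -3  1  0  1]
  M: [ 0  1  0  1  0]
Echelon form has 2 nonzero rows (pivots: D,ρ)
Π count = n − r = 5 − 2 = 3

3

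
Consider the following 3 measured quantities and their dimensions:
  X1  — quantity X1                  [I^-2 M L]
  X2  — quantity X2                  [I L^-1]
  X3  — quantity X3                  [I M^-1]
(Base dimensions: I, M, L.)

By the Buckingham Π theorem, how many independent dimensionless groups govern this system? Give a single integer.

Exponent matrix [I,M,L] × [X1,X2,X3]:
  I: [-2  1  1]
  M: [ 1  0 -1]
  L: [ 1 -1  0]
Echelon form has 2 nonzero rows (pivots: X1,X2)
3 vars − rank 2 = 1 Π group

1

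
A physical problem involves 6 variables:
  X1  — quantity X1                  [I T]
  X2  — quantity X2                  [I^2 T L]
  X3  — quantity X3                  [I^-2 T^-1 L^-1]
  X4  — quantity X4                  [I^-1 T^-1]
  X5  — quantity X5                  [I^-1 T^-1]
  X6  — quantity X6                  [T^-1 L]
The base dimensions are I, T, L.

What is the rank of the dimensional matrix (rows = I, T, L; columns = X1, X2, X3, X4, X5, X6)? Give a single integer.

2

Write exponents as rows I,T,L / cols X1,X2,X3,X4,X5,X6:
  I: [ 1  2 -2 -1 -1  0]
  T: [ 1  1 -1 -1 -1 -1]
  L: [ 0  1 -1  0  0  1]
Row reduction gives pivot columns X1,X2; rank = 2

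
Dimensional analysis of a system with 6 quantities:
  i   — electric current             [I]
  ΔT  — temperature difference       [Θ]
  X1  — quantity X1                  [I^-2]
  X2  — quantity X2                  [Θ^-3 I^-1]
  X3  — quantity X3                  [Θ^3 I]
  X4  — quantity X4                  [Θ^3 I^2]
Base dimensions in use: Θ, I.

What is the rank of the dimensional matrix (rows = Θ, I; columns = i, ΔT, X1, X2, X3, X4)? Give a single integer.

2

Dimensional matrix (Θ×I by i×ΔT×X1×X2×X3×X4):
  Θ: [ 0  1  0 -3  3  3]
  I: [ 1  0 -2 -1  1  2]
Row reduction gives pivot columns i,ΔT; rank = 2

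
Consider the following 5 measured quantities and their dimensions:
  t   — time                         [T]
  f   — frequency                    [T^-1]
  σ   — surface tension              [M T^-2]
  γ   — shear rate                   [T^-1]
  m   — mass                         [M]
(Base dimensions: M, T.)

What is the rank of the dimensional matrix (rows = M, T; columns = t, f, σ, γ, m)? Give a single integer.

Dimensional matrix (M×T by t×f×σ×γ×m):
  M: [ 0  0  1  0  1]
  T: [ 1 -1 -2 -1  0]
RREF → pivots at {t,σ} ⇒ r = 2

2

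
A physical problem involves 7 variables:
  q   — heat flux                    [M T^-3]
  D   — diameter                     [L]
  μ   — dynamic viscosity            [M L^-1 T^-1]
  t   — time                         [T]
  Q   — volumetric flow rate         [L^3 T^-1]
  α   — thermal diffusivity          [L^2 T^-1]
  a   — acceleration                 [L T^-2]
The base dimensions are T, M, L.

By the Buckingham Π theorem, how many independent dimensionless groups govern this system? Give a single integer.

4

Dimensional matrix (T×M×L by q×D×μ×t×Q×α×a):
  T: [-3  0 -1  1 -1 -1 -2]
  M: [ 1  0  1  0  0  0  0]
  L: [ 0  1 -1  0  3  2  1]
Row reduction gives pivot columns q,D,μ; rank = 3
n=7, r=3 ⇒ 4 dimensionless groups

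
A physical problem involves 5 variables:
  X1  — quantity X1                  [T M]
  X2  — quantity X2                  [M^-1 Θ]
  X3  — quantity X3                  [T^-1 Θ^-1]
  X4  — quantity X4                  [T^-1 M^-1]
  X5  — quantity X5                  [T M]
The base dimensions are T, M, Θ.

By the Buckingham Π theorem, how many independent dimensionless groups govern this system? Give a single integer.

3

Exponent matrix [T,M,Θ] × [X1,X2,X3,X4,X5]:
  T: [ 1  0 -1 -1  1]
  M: [ 1 -1  0 -1  1]
  Θ: [ 0  1 -1  0  0]
RREF → pivots at {X1,X2} ⇒ r = 2
n=5, r=2 ⇒ 3 dimensionless groups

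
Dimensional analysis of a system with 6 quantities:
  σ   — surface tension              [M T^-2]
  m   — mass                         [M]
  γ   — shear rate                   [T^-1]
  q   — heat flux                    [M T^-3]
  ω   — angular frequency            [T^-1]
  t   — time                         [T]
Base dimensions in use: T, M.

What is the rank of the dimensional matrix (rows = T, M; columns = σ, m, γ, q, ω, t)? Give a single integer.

2

Write exponents as rows T,M / cols σ,m,γ,q,ω,t:
  T: [-2  0 -1 -3 -1  1]
  M: [ 1  1  0  1  0  0]
Row reduction gives pivot columns σ,m; rank = 2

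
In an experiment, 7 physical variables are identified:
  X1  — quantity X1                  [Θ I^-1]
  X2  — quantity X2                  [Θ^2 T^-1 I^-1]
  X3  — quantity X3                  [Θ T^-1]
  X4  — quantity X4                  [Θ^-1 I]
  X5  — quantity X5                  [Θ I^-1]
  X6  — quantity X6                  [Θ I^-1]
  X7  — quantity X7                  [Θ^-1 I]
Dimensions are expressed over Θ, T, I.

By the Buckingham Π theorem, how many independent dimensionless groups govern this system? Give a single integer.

Write exponents as rows Θ,T,I / cols X1,X2,X3,X4,X5,X6,X7:
  Θ: [ 1  2  1 -1  1  1 -1]
  T: [ 0 -1 -1  0  0  0  0]
  I: [-1 -1  0  1 -1 -1  1]
Echelon form has 2 nonzero rows (pivots: X1,X2)
n=7, r=2 ⇒ 5 dimensionless groups

5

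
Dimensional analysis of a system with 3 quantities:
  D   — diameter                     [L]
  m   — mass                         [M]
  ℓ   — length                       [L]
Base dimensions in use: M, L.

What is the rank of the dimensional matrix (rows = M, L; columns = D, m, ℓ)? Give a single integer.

Dimensional matrix (M×L by D×m×ℓ):
  M: [ 0  1  0]
  L: [ 1  0  1]
Echelon form has 2 nonzero rows (pivots: D,m)

2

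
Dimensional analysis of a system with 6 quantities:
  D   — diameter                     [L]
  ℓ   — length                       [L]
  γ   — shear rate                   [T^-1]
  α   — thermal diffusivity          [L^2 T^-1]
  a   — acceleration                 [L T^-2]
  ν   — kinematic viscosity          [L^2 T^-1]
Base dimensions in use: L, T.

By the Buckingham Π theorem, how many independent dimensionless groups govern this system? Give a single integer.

Exponent matrix [L,T] × [D,ℓ,γ,α,a,ν]:
  L: [ 1  1  0  2  1  2]
  T: [ 0  0 -1 -1 -2 -1]
Row reduction gives pivot columns D,γ; rank = 2
Π count = n − r = 6 − 2 = 4

4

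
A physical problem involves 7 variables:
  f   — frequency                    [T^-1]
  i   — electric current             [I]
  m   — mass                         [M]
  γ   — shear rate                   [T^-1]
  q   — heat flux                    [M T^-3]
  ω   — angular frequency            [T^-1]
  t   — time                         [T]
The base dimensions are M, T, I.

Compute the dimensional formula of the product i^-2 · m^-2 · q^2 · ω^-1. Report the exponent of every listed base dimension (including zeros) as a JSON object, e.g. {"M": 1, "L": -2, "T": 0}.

{"M": 0, "T": -5, "I": -2}

Dimensional matrix (M×T×I by f×i×m×γ×q×ω×t):
  M: [ 0  0  1  0  1  0  0]
  T: [-1  0  0 -1 -3 -1  1]
  I: [ 0  1  0  0  0  0  0]
  [M]: (-2)·0+(-2)·1+(2)·1+(-1)·0 = 0
  [T]: (-2)·0+(-2)·0+(2)·-3+(-1)·-1 = -5
  [I]: (-2)·1+(-2)·0+(2)·0+(-1)·0 = -2
⇒ T^-5 I^-2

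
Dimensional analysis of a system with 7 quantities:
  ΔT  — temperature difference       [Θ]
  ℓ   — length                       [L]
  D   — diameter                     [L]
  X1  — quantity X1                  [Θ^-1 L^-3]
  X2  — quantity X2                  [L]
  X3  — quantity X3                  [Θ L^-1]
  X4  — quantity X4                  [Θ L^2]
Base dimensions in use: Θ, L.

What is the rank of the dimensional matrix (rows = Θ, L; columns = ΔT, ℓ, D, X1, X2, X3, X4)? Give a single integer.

2

Write exponents as rows Θ,L / cols ΔT,ℓ,D,X1,X2,X3,X4:
  Θ: [ 1  0  0 -1  0  1  1]
  L: [ 0  1  1 -3  1 -1  2]
Echelon form has 2 nonzero rows (pivots: ΔT,ℓ)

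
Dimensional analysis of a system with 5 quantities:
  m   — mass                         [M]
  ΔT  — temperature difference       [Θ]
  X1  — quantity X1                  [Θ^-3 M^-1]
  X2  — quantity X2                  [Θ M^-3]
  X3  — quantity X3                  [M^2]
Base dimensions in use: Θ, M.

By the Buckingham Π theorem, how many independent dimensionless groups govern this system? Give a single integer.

3

Dimensional matrix (Θ×M by m×ΔT×X1×X2×X3):
  Θ: [ 0  1 -3  1  0]
  M: [ 1  0 -1 -3  2]
RREF → pivots at {m,ΔT} ⇒ r = 2
Π count = n − r = 5 − 2 = 3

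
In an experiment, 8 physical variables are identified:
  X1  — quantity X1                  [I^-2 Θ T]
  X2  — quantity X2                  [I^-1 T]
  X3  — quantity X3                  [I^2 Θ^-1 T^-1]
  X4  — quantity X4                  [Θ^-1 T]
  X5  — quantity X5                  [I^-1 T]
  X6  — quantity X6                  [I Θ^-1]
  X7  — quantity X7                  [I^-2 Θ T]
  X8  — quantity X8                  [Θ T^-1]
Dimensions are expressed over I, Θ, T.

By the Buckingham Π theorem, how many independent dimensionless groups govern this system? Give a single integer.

6

Exponent matrix [I,Θ,T] × [X1,X2,X3,X4,X5,X6,X7,X8]:
  I: [-2 -1  2  0 -1  1 -2  0]
  Θ: [ 1  0 -1 -1  0 -1  1  1]
  T: [ 1  1 -1  1  1  0  1 -1]
Echelon form has 2 nonzero rows (pivots: X1,X2)
Π count = n − r = 8 − 2 = 6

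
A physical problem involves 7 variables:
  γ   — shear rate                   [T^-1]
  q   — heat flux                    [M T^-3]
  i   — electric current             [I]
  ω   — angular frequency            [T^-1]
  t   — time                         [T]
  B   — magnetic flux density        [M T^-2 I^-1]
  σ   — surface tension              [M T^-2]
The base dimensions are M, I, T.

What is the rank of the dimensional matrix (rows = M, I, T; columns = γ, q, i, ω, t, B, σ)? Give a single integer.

Exponent matrix [M,I,T] × [γ,q,i,ω,t,B,σ]:
  M: [ 0  1  0  0  0  1  1]
  I: [ 0  0  1  0  0 -1  0]
  T: [-1 -3  0 -1  1 -2 -2]
Echelon form has 3 nonzero rows (pivots: γ,q,i)

3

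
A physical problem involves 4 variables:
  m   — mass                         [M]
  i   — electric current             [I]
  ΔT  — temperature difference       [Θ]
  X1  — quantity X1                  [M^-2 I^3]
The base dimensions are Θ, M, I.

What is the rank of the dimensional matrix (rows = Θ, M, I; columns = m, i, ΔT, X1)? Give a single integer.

3

Write exponents as rows Θ,M,I / cols m,i,ΔT,X1:
  Θ: [ 0  0  1  0]
  M: [ 1  0  0 -2]
  I: [ 0  1  0  3]
Echelon form has 3 nonzero rows (pivots: m,i,ΔT)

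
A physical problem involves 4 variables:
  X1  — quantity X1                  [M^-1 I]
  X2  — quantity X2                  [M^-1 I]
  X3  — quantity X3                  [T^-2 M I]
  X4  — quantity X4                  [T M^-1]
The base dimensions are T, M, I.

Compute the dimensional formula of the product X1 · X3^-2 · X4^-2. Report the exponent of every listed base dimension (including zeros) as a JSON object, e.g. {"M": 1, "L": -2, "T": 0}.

{"T": 2, "M": -1, "I": -1}

Exponent matrix [T,M,I] × [X1,X2,X3,X4]:
  T: [ 0  0 -2  1]
  M: [-1 -1  1 -1]
  I: [ 1  1  1  0]
  [T]: (1)·0+(-2)·-2+(-2)·1 = 2
  [M]: (1)·-1+(-2)·1+(-2)·-1 = -1
  [I]: (1)·1+(-2)·1+(-2)·0 = -1
⇒ T^2 M^-1 I^-1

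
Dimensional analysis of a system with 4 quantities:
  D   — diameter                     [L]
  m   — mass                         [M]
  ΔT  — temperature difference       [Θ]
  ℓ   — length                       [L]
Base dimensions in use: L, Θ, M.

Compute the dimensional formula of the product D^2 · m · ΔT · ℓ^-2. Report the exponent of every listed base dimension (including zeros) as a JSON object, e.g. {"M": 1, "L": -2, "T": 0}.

{"L": 0, "Θ": 1, "M": 1}

Exponent matrix [L,Θ,M] × [D,m,ΔT,ℓ]:
  L: [ 1  0  0  1]
  Θ: [ 0  0  1  0]
  M: [ 0  1  0  0]
  [L]: (2)·1+(1)·0+(1)·0+(-2)·1 = 0
  [Θ]: (2)·0+(1)·0+(1)·1+(-2)·0 = 1
  [M]: (2)·0+(1)·1+(1)·0+(-2)·0 = 1
⇒ Θ M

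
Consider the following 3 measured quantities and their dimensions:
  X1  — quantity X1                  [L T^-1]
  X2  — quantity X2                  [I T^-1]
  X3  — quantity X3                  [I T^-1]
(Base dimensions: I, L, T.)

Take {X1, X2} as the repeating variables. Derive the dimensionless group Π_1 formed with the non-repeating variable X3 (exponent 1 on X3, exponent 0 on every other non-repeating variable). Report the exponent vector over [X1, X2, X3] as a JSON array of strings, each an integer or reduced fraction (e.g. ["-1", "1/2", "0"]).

Dimensional matrix (I×L×T by X1×X2×X3):
  I: [ 0  1  1]
  L: [ 1  0  0]
  T: [-1 -1 -1]
Row reduction gives pivot columns X1,X2; rank = 2
Repeat: X1,X2; free: X3
RREF:
  r0: [   1    0    0]
  r1: [   0    1    1]
  r2: [   0    0    0]
Fix exponent of X3 at 1; solve each RREF row for its pivot's exponent:
  r0: exp(X1) + (0)·1 = 0 ⇒ exp(X1) = 0
  r1: exp(X2) + (1)·1 = 0 ⇒ exp(X2) = -1
Π_1 = X2^-1 · X3

["0", "-1", "1"]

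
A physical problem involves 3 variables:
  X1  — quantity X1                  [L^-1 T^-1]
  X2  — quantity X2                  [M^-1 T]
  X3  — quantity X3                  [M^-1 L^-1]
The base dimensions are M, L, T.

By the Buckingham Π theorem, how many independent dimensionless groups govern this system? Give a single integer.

Exponent matrix [M,L,T] × [X1,X2,X3]:
  M: [ 0 -1 -1]
  L: [-1  0 -1]
  T: [-1  1  0]
Echelon form has 2 nonzero rows (pivots: X1,X2)
Π count = n − r = 3 − 2 = 1

1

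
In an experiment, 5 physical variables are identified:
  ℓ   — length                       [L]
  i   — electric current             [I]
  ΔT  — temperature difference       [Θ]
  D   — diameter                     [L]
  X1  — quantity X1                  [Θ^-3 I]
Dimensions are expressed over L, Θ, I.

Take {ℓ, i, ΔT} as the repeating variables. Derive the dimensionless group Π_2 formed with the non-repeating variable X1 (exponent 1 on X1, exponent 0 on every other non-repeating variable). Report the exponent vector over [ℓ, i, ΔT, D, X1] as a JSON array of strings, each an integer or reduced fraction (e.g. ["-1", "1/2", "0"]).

Exponent matrix [L,Θ,I] × [ℓ,i,ΔT,D,X1]:
  L: [ 1  0  0  1  0]
  Θ: [ 0  0  1  0 -3]
  I: [ 0  1  0  0  1]
Echelon form has 3 nonzero rows (pivots: ℓ,i,ΔT)
Repeat: ℓ,i,ΔT; free: D,X1
RREF:
  r0: [   1    0    0    1    0]
  r1: [   0    1    0    0    1]
  r2: [   0    0    1    0   -3]
Fix exponent of X1 at 1, D at 0; solve each RREF row for its pivot's exponent:
  r0: exp(ℓ) + (0)·1 = 0 ⇒ exp(ℓ) = 0
  r1: exp(i) + (1)·1 = 0 ⇒ exp(i) = -1
  r2: exp(ΔT) + (-3)·1 = 0 ⇒ exp(ΔT) = 3
Π_2 = i^-1 · ΔT^3 · X1

["0", "-1", "3", "0", "1"]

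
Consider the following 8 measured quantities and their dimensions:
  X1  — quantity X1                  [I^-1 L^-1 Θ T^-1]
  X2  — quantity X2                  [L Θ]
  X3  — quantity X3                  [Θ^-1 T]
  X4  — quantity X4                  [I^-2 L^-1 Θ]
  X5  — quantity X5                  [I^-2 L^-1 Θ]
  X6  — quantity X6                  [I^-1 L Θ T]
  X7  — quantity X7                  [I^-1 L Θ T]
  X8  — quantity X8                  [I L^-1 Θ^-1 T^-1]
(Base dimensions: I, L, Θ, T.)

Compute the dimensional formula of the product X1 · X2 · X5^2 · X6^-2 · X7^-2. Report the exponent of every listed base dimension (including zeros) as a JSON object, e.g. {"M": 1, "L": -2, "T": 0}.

{"I": -1, "L": -6, "Θ": 0, "T": -5}

Write exponents as rows I,L,Θ,T / cols X1,X2,X3,X4,X5,X6,X7,X8:
  I: [-1  0  0 -2 -2 -1 -1  1]
  L: [-1  1  0 -1 -1  1  1 -1]
  Θ: [ 1  1 -1  1  1  1  1 -1]
  T: [-1  0  1  0  0  1  1 -1]
  [I]: (1)·-1+(1)·0+(2)·-2+(-2)·-1+(-2)·-1 = -1
  [L]: (1)·-1+(1)·1+(2)·-1+(-2)·1+(-2)·1 = -6
  [Θ]: (1)·1+(1)·1+(2)·1+(-2)·1+(-2)·1 = 0
  [T]: (1)·-1+(1)·0+(2)·0+(-2)·1+(-2)·1 = -5
⇒ I^-1 L^-6 T^-5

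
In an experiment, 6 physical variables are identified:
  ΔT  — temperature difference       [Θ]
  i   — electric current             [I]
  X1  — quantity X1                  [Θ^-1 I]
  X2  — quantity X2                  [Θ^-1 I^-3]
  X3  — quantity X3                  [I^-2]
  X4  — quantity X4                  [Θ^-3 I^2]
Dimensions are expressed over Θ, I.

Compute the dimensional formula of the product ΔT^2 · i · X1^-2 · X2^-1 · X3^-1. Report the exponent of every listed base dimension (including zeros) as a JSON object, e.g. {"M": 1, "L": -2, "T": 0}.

{"Θ": 5, "I": 4}

Dimensional matrix (Θ×I by ΔT×i×X1×X2×X3×X4):
  Θ: [ 1  0 -1 -1  0 -3]
  I: [ 0  1  1 -3 -2  2]
  [Θ]: (2)·1+(1)·0+(-2)·-1+(-1)·-1+(-1)·0 = 5
  [I]: (2)·0+(1)·1+(-2)·1+(-1)·-3+(-1)·-2 = 4
⇒ Θ^5 I^4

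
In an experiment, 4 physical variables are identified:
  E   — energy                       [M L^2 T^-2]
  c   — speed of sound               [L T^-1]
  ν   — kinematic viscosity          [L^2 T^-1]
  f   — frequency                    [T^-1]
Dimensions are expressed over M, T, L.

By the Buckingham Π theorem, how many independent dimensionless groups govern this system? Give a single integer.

1

Dimensional matrix (M×T×L by E×c×ν×f):
  M: [ 1  0  0  0]
  T: [-2 -1 -1 -1]
  L: [ 2  1  2  0]
Echelon form has 3 nonzero rows (pivots: E,c,ν)
4 vars − rank 3 = 1 Π group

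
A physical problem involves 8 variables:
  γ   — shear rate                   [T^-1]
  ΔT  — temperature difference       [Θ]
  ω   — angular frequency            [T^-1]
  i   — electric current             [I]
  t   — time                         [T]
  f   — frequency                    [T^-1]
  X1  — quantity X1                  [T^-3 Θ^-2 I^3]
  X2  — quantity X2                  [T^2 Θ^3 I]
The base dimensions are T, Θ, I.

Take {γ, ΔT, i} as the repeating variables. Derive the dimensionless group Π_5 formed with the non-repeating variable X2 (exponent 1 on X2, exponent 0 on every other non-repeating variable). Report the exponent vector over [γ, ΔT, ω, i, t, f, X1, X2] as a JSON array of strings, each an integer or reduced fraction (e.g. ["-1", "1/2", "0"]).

["2", "-3", "0", "-1", "0", "0", "0", "1"]

Exponent matrix [T,Θ,I] × [γ,ΔT,ω,i,t,f,X1,X2]:
  T: [-1  0 -1  0  1 -1 -3  2]
  Θ: [ 0  1  0  0  0  0 -2  3]
  I: [ 0  0  0  1  0  0  3  1]
Row reduction gives pivot columns γ,ΔT,i; rank = 3
Repeat: γ,ΔT,i; free: ω,t,f,X1,X2
RREF:
  r0: [   1    0    1    0   -1    1    3   -2]
  r1: [   0    1    0    0    0    0   -2    3]
  r2: [   0    0    0    1    0    0    3    1]
Fix exponent of X2 at 1, ω at 0, t at 0, f at 0, X1 at 0; solve each RREF row for its pivot's exponent:
  r0: exp(γ) + (-2)·1 = 0 ⇒ exp(γ) = 2
  r1: exp(ΔT) + (3)·1 = 0 ⇒ exp(ΔT) = -3
  r2: exp(i) + (1)·1 = 0 ⇒ exp(i) = -1
Π_5 = γ^2 · ΔT^-3 · i^-1 · X2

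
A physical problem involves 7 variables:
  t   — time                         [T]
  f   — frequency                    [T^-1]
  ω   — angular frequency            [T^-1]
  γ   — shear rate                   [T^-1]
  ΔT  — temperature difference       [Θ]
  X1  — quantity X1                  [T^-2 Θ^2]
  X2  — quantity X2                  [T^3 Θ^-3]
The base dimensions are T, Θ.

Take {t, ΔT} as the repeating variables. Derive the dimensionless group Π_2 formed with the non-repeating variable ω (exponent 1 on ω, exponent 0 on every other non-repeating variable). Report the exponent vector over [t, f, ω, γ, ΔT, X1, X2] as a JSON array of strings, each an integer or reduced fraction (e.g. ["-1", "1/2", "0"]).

Exponent matrix [T,Θ] × [t,f,ω,γ,ΔT,X1,X2]:
  T: [ 1 -1 -1 -1  0 -2  3]
  Θ: [ 0  0  0  0  1  2 -3]
RREF → pivots at {t,ΔT} ⇒ r = 2
Pivot set = {t,ΔT}, free = {f,ω,γ,X1,X2}
RREF:
  r0: [   1   -1   -1   -1    0   -2    3]
  r1: [   0    0    0    0    1    2   -3]
Fix exponent of ω at 1, f at 0, γ at 0, X1 at 0, X2 at 0; solve each RREF row for its pivot's exponent:
  r0: exp(t) + (-1)·1 = 0 ⇒ exp(t) = 1
  r1: exp(ΔT) + (0)·1 = 0 ⇒ exp(ΔT) = 0
Π_2 = t · ω

["1", "0", "1", "0", "0", "0", "0"]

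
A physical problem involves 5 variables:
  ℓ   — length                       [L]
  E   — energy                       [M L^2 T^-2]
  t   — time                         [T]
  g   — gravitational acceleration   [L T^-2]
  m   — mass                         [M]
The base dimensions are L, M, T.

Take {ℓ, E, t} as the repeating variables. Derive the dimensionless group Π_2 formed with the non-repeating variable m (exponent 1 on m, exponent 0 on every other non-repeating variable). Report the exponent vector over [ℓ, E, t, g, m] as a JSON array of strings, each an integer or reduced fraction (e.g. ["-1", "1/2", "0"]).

Dimensional matrix (L×M×T by ℓ×E×t×g×m):
  L: [ 1  2  0  1  0]
  M: [ 0  1  0  0  1]
  T: [ 0 -2  1 -2  0]
RREF → pivots at {ℓ,E,t} ⇒ r = 3
Repeat: ℓ,E,t; free: g,m
RREF:
  r0: [   1    0    0    1   -2]
  r1: [   0    1    0    0    1]
  r2: [   0    0    1   -2    2]
Fix exponent of m at 1, g at 0; solve each RREF row for its pivot's exponent:
  r0: exp(ℓ) + (-2)·1 = 0 ⇒ exp(ℓ) = 2
  r1: exp(E) + (1)·1 = 0 ⇒ exp(E) = -1
  r2: exp(t) + (2)·1 = 0 ⇒ exp(t) = -2
Π_2 = ℓ^2 · E^-1 · t^-2 · m

["2", "-1", "-2", "0", "1"]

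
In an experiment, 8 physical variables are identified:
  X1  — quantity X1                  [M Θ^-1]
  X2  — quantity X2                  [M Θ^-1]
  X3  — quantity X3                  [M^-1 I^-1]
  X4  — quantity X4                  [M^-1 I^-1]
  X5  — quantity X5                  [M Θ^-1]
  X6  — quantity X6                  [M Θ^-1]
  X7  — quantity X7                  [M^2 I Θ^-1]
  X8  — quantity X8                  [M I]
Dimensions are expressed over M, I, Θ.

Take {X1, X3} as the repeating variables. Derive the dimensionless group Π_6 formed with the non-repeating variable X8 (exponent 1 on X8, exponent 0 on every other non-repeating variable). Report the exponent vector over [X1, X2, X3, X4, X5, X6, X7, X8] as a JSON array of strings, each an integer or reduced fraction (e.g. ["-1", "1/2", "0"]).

["0", "0", "1", "0", "0", "0", "0", "1"]

Dimensional matrix (M×I×Θ by X1×X2×X3×X4×X5×X6×X7×X8):
  M: [ 1  1 -1 -1  1  1  2  1]
  I: [ 0  0 -1 -1  0  0  1  1]
  Θ: [-1 -1  0  0 -1 -1 -1  0]
Echelon form has 2 nonzero rows (pivots: X1,X3)
Pivot set = {X1,X3}, free = {X2,X4,X5,X6,X7,X8}
RREF:
  r0: [   1    1    0    0    1    1    1    0]
  r1: [   0    0    1    1    0    0   -1   -1]
  r2: [   0    0    0    0    0    0    0    0]
Fix exponent of X8 at 1, X2 at 0, X4 at 0, X5 at 0, X6 at 0, X7 at 0; solve each RREF row for its pivot's exponent:
  r0: exp(X1) + (0)·1 = 0 ⇒ exp(X1) = 0
  r1: exp(X3) + (-1)·1 = 0 ⇒ exp(X3) = 1
Π_6 = X3 · X8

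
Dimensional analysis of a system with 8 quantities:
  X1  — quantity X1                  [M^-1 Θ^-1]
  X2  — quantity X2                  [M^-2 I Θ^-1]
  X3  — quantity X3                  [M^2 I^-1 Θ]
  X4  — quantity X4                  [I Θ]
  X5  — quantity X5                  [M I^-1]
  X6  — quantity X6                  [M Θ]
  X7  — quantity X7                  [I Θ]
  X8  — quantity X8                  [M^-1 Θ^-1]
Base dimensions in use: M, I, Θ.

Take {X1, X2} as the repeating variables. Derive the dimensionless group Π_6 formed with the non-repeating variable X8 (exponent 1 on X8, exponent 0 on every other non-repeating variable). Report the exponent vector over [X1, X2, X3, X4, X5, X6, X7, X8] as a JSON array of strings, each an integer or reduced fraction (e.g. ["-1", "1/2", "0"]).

Dimensional matrix (M×I×Θ by X1×X2×X3×X4×X5×X6×X7×X8):
  M: [-1 -2  2  0  1  1  0 -1]
  I: [ 0  1 -1  1 -1  0  1  0]
  Θ: [-1 -1  1  1  0  1  1 -1]
Row reduction gives pivot columns X1,X2; rank = 2
Pivot set = {X1,X2}, free = {X3,X4,X5,X6,X7,X8}
RREF:
  r0: [   1    0    0   -2    1   -1   -2    1]
  r1: [   0    1   -1    1   -1    0    1    0]
  r2: [   0    0    0    0    0    0    0    0]
Fix exponent of X8 at 1, X3 at 0, X4 at 0, X5 at 0, X6 at 0, X7 at 0; solve each RREF row for its pivot's exponent:
  r0: exp(X1) + (1)·1 = 0 ⇒ exp(X1) = -1
  r1: exp(X2) + (0)·1 = 0 ⇒ exp(X2) = 0
Π_6 = X1^-1 · X8

["-1", "0", "0", "0", "0", "0", "0", "1"]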